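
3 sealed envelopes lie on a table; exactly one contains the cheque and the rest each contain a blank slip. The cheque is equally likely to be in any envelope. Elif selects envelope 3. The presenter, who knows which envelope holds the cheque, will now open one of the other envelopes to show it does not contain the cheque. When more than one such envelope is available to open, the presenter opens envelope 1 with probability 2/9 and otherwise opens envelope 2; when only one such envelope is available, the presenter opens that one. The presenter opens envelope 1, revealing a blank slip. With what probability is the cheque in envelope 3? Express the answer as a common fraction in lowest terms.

Condition on the true location of the cheque.
If it is in envelope 1 (prior 1/3): the presenter opened envelope 1, so this case is ruled out; weight (1/3)·0 = 0.
If it is in envelope 2 (prior 1/3): only envelope 1 is available, probability 1; weight (1/3)·1 = 1/3.
If it is in envelope 3 (prior 1/3): envelope 1 is available, opened with probability 2/9; weight (1/3)·(2/9) = 2/27.
The weights sum to 11/27.
So P(the cheque in envelope 3 | the presenter opened envelope 1) = (2/27) / (11/27) = 2/11.

2/11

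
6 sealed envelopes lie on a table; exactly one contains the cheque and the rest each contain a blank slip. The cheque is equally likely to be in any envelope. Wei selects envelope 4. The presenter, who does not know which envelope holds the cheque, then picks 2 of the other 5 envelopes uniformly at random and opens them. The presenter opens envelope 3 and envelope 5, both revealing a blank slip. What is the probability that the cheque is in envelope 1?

1/4

Condition on the true location of the cheque.
If it is in any of envelopes 1, 2, 4, and 6 (prior 1/6 each): the presenter picks exactly this set with probability 1/10 regardless, and none is the prize; weight (1/6)·(1/10) = 1/60 each.
If it is in either of envelopes 3 and 5 (prior 1/6 each): that envelope was opened and seen not to hold the prize — ruled out; weight (1/6)·0 = 0 each.
The weights sum to 1/15.
So P(the cheque in envelope 1 | the presenter opened envelope 3 and envelope 5) = (1/60) / (1/15) = 1/4.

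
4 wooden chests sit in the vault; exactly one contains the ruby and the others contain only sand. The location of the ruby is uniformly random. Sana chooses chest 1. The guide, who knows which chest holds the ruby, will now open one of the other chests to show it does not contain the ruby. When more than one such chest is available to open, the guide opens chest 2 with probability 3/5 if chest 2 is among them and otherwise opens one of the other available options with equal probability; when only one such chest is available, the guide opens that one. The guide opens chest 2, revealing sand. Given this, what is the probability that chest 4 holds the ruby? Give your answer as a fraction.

1/3

Condition on the true location of the ruby.
If it is in any of chests 1, 3, and 4 (prior 1/4 each): chest 2 is available, opened with probability 3/5; weight (1/4)·(3/5) = 3/20 each.
If it is in chest 2 (prior 1/4): the guide opened chest 2, so this case is ruled out; weight (1/4)·0 = 0.
The weights sum to 9/20.
So P(the ruby in chest 4 | the guide opened chest 2) = (3/20) / (9/20) = 1/3.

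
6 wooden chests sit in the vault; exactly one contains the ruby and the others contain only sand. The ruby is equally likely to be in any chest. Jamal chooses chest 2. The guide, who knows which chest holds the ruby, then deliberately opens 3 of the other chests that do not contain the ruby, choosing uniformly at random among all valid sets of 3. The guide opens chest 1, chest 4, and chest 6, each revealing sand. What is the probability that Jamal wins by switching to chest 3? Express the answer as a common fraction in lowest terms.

5/12

Condition on the true location of the ruby.
If it is in any of chests 1, 4, and 6 (prior 1/6 each): that chest was opened and seen not to hold the prize — ruled out; weight (1/6)·0 = 0 each.
If it is in chest 2 (prior 1/6): the guide has 10 equally likely choices, so probability 1/10; weight (1/6)·(1/10) = 1/60.
If it is in either of chests 3 and 5 (prior 1/6 each): the guide has 4 equally likely choices, so probability 1/4; weight (1/6)·(1/4) = 1/24 each.
The weights sum to 1/10.
So P(the ruby in chest 3 | the guide opened chest 1, chest 4, and chest 6) = (1/24) / (1/10) = 5/12.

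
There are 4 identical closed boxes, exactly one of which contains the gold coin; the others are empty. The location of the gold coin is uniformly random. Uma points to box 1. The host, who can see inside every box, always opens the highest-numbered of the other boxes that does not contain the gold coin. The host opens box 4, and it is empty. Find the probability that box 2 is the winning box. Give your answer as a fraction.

Apply Bayes' rule, conditioning on where the gold coin actually is.
If it is in any of boxes 1, 2, and 3 (prior 1/4 each): box 4 is the highest-numbered option available, probability 1; weight (1/4)·1 = 1/4 each.
If it is in box 4 (prior 1/4): the host opened box 4, so this case is ruled out; weight (1/4)·0 = 0.
The weights sum to 3/4.
So P(the gold coin in box 2 | the host opened box 4) = (1/4) / (3/4) = 1/3.

1/3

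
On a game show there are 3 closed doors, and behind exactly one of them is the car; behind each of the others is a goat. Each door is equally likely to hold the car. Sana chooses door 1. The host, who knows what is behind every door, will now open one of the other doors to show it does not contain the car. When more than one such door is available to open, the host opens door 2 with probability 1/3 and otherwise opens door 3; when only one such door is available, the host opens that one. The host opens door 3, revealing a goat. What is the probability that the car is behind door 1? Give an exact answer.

2/5

Condition on the true location of the car.
If it is behind door 1 (prior 1/3): door 2 is available but not opened, probability 2/3; weight (1/3)·(2/3) = 2/9.
If it is behind door 2 (prior 1/3): only door 3 is available, probability 1; weight (1/3)·1 = 1/3.
If it is behind door 3 (prior 1/3): the host opened door 3, so this case is ruled out; weight (1/3)·0 = 0.
The weights sum to 5/9.
So P(the car behind door 1 | the host opened door 3) = (2/9) / (5/9) = 2/5.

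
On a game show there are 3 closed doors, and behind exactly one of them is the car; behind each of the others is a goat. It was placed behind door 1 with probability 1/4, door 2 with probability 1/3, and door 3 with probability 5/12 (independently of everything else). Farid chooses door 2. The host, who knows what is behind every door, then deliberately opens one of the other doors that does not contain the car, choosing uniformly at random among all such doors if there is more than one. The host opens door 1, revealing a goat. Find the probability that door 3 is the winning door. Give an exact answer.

5/7

Apply Bayes' rule, conditioning on where the car actually is.
If it is behind door 1 (prior 1/4): the host opened door 1, so this case is ruled out; weight (1/4)·0 = 0.
If it is behind door 2 (prior 1/3): the host has 2 equally likely choices, so probability 1/2; weight (1/3)·(1/2) = 1/6.
If it is behind door 3 (prior 5/12): the host has no choice, probability 1; weight (5/12)·1 = 5/12.
The weights sum to 7/12.
So P(the car behind door 3 | the host opened door 1) = (5/12) / (7/12) = 5/7.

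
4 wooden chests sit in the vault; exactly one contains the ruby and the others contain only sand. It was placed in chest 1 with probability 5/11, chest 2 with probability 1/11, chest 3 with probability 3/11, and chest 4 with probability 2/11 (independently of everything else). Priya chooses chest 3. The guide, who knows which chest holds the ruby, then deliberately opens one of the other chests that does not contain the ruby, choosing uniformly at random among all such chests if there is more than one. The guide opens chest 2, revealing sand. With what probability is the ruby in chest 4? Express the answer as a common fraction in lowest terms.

2/9

Condition on the true location of the ruby.
If it is in chest 1 (prior 5/11): the guide has 2 equally likely choices, so probability 1/2; weight (5/11)·(1/2) = 5/22.
If it is in chest 2 (prior 1/11): the guide opened chest 2, so this case is ruled out; weight (1/11)·0 = 0.
If it is in chest 3 (prior 3/11): the guide has 3 equally likely choices, so probability 1/3; weight (3/11)·(1/3) = 1/11.
If it is in chest 4 (prior 2/11): the guide has 2 equally likely choices, so probability 1/2; weight (2/11)·(1/2) = 1/11.
The weights sum to 9/22.
So P(the ruby in chest 4 | the guide opened chest 2) = (1/11) / (9/22) = 2/9.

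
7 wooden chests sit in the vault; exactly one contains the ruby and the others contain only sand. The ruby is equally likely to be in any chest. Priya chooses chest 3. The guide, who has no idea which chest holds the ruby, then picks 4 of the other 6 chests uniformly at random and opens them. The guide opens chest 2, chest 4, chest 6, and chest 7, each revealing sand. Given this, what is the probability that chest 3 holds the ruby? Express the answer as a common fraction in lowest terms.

Consider each possible location of the ruby in turn.
If it is in any of chests 1, 3, and 5 (prior 1/7 each): the guide picks exactly this set with probability 1/15 regardless, and none is the prize; weight (1/7)·(1/15) = 1/105 each.
If it is in any of chests 2, 4, 6, and 7 (prior 1/7 each): that chest was opened and seen not to hold the prize — ruled out; weight (1/7)·0 = 0 each.
The weights sum to 1/35.
So P(the ruby in chest 3 | the guide opened chest 2, chest 4, chest 6, and chest 7) = (1/105) / (1/35) = 1/3.

1/3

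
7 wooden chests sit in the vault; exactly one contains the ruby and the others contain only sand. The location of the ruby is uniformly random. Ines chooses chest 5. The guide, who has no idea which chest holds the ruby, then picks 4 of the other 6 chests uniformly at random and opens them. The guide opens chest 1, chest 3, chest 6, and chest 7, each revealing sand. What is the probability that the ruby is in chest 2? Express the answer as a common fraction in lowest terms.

Because the guide chose which chests to open without knowing where the ruby is, the choice is independent of the prize location. Learning that none of the 4 opened chests holds the ruby simply rules out those 4 locations and leaves the remaining 3 chests still equally likely by symmetry.
So P(the ruby in chest 2) = 1/3.

1/3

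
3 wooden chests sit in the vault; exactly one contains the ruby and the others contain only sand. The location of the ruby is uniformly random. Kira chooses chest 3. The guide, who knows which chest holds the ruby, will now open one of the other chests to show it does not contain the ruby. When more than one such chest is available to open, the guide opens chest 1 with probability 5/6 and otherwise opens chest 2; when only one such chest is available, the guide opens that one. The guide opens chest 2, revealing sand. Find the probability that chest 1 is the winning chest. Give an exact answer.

6/7

Apply Bayes' rule, conditioning on where the ruby actually is.
If it is in chest 1 (prior 1/3): only chest 2 is available, probability 1; weight (1/3)·1 = 1/3.
If it is in chest 2 (prior 1/3): the guide opened chest 2, so this case is ruled out; weight (1/3)·0 = 0.
If it is in chest 3 (prior 1/3): chest 1 is available but not opened, probability 1/6; weight (1/3)·(1/6) = 1/18.
The weights sum to 7/18.
So P(the ruby in chest 1 | the guide opened chest 2) = (1/3) / (7/18) = 6/7.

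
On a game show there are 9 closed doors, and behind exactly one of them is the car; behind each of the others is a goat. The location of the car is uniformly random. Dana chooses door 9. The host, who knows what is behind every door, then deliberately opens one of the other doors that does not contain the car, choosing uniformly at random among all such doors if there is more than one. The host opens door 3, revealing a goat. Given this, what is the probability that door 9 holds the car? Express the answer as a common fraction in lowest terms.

1/9

Condition on the true location of the car.
If it is behind any of doors 1, 2, 4, 5, 6, 7, and 8 (prior 1/9 each): the host has 7 equally likely choices, so probability 1/7; weight (1/9)·(1/7) = 1/63 each.
If it is behind door 3 (prior 1/9): the host opened door 3, so this case is ruled out; weight (1/9)·0 = 0.
If it is behind door 9 (prior 1/9): the host has 8 equally likely choices, so probability 1/8; weight (1/9)·(1/8) = 1/72.
The weights sum to 1/8.
So P(the car behind door 9 | the host opened door 3) = (1/72) / (1/8) = 1/9.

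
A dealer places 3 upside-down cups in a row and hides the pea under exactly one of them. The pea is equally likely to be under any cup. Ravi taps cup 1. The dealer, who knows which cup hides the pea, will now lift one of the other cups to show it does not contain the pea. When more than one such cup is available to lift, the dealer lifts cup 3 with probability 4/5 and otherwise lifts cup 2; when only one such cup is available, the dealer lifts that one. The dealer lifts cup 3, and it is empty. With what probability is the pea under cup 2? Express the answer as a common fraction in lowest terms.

5/9

Condition on the true location of the pea.
If it is under cup 1 (prior 1/3): cup 3 is available, opened with probability 4/5; weight (1/3)·(4/5) = 4/15.
If it is under cup 2 (prior 1/3): only cup 3 is available, probability 1; weight (1/3)·1 = 1/3.
If it is under cup 3 (prior 1/3): the dealer opened cup 3, so this case is ruled out; weight (1/3)·0 = 0.
The weights sum to 3/5.
So P(the pea under cup 2 | the dealer opened cup 3) = (1/3) / (3/5) = 5/9.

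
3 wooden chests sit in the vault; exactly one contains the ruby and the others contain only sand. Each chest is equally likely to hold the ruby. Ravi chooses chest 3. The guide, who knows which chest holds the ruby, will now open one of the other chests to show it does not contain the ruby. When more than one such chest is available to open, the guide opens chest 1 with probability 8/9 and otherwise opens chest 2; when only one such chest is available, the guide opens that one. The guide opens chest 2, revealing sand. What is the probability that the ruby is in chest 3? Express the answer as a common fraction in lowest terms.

1/10

Condition on the true location of the ruby.
If it is in chest 1 (prior 1/3): only chest 2 is available, probability 1; weight (1/3)·1 = 1/3.
If it is in chest 2 (prior 1/3): the guide opened chest 2, so this case is ruled out; weight (1/3)·0 = 0.
If it is in chest 3 (prior 1/3): chest 1 is available but not opened, probability 1/9; weight (1/3)·(1/9) = 1/27.
The weights sum to 10/27.
So P(the ruby in chest 3 | the guide opened chest 2) = (1/27) / (10/27) = 1/10.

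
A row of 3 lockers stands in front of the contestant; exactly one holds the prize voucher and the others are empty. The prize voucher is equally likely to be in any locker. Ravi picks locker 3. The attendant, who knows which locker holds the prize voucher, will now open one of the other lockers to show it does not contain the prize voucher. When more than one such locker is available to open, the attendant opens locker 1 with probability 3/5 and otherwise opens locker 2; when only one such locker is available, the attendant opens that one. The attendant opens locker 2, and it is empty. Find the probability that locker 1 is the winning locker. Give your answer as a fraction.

Apply Bayes' rule, conditioning on where the prize voucher actually is.
If it is in locker 1 (prior 1/3): only locker 2 is available, probability 1; weight (1/3)·1 = 1/3.
If it is in locker 2 (prior 1/3): the attendant opened locker 2, so this case is ruled out; weight (1/3)·0 = 0.
If it is in locker 3 (prior 1/3): locker 1 is available but not opened, probability 2/5; weight (1/3)·(2/5) = 2/15.
The weights sum to 7/15.
So P(the prize voucher in locker 1 | the attendant opened locker 2) = (1/3) / (7/15) = 5/7.

5/7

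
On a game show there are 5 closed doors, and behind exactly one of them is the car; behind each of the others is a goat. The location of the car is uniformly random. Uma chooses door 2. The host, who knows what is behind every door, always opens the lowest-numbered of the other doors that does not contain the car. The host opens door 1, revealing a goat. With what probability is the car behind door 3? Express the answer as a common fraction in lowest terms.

Apply Bayes' rule, conditioning on where the car actually is.
If it is behind door 1 (prior 1/5): the host opened door 1, so this case is ruled out; weight (1/5)·0 = 0.
If it is behind any of doors 2, 3, 4, and 5 (prior 1/5 each): door 1 is the lowest-numbered option available, probability 1; weight (1/5)·1 = 1/5 each.
The weights sum to 4/5.
So P(the car behind door 3 | the host opened door 1) = (1/5) / (4/5) = 1/4.

1/4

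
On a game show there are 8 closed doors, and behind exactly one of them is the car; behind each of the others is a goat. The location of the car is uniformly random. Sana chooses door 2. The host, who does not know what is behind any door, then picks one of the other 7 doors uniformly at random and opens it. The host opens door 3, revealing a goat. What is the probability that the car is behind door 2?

1/7

Because the host chose which door to open without knowing where the car is, the choice is independent of the prize location. Learning that door 3 does not hold the car simply rules out that one location and leaves the remaining 7 doors still equally likely by symmetry.
So P(the car behind door 2) = 1/7.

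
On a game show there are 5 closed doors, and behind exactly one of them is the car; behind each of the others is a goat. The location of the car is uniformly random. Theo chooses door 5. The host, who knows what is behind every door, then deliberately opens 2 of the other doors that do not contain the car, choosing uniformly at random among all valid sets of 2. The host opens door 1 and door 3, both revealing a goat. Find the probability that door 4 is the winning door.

Apply Bayes' rule, conditioning on where the car actually is.
If it is behind either of doors 1 and 3 (prior 1/5 each): that door was opened and seen not to hold the prize — ruled out; weight (1/5)·0 = 0 each.
If it is behind either of doors 2 and 4 (prior 1/5 each): the host has 3 equally likely choices, so probability 1/3; weight (1/5)·(1/3) = 1/15 each.
If it is behind door 5 (prior 1/5): the host has 6 equally likely choices, so probability 1/6; weight (1/5)·(1/6) = 1/30.
The weights sum to 1/6.
So P(the car behind door 4 | the host opened door 1 and door 3) = (1/15) / (1/6) = 2/5.

2/5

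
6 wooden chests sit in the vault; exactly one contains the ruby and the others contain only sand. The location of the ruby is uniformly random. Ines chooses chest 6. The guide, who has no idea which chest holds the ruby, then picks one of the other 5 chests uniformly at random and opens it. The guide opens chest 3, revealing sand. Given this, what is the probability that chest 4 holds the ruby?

1/5

Because the guide chose which chest to open without knowing where the ruby is, the choice is independent of the prize location. Learning that chest 3 does not hold the ruby simply rules out that one location and leaves the remaining 5 chests still equally likely by symmetry.
So P(the ruby in chest 4) = 1/5.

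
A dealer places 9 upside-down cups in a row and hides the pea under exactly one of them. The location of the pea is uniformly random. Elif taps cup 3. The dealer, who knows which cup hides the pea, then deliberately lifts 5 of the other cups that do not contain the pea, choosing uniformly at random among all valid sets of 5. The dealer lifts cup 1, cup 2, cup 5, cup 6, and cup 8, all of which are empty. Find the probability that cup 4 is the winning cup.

8/27

Consider each possible location of the pea in turn.
If it is under any of cups 1, 2, 5, 6, and 8 (prior 1/9 each): that cup was opened and seen not to hold the prize — ruled out; weight (1/9)·0 = 0 each.
If it is under cup 3 (prior 1/9): the dealer has 56 equally likely choices, so probability 1/56; weight (1/9)·(1/56) = 1/504.
If it is under any of cups 4, 7, and 9 (prior 1/9 each): the dealer has 21 equally likely choices, so probability 1/21; weight (1/9)·(1/21) = 1/189 each.
The weights sum to 1/56.
So P(the pea under cup 4 | the dealer opened cup 1, cup 2, cup 5, cup 6, and cup 8) = (1/189) / (1/56) = 8/27.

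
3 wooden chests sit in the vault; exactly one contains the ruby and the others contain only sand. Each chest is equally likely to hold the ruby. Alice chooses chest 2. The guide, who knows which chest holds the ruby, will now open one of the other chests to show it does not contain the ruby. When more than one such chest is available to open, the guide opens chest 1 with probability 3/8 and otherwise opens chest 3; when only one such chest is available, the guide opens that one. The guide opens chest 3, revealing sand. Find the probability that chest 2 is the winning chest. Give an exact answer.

Condition on the true location of the ruby.
If it is in chest 1 (prior 1/3): only chest 3 is available, probability 1; weight (1/3)·1 = 1/3.
If it is in chest 2 (prior 1/3): chest 1 is available but not opened, probability 5/8; weight (1/3)·(5/8) = 5/24.
If it is in chest 3 (prior 1/3): the guide opened chest 3, so this case is ruled out; weight (1/3)·0 = 0.
The weights sum to 13/24.
So P(the ruby in chest 2 | the guide opened chest 3) = (5/24) / (13/24) = 5/13.

5/13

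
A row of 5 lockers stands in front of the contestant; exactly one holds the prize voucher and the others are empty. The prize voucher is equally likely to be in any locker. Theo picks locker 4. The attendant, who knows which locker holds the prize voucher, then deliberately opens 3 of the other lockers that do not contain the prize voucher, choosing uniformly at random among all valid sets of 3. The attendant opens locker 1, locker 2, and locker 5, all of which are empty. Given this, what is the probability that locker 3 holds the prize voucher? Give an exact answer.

4/5

Apply Bayes' rule, conditioning on where the prize voucher actually is.
If it is in any of lockers 1, 2, and 5 (prior 1/5 each): that locker was opened and seen not to hold the prize — ruled out; weight (1/5)·0 = 0 each.
If it is in locker 3 (prior 1/5): the attendant has no choice, probability 1; weight (1/5)·1 = 1/5.
If it is in locker 4 (prior 1/5): the attendant has 4 equally likely choices, so probability 1/4; weight (1/5)·(1/4) = 1/20.
The weights sum to 1/4.
So P(the prize voucher in locker 3 | the attendant opened locker 1, locker 2, and locker 5) = (1/5) / (1/4) = 4/5.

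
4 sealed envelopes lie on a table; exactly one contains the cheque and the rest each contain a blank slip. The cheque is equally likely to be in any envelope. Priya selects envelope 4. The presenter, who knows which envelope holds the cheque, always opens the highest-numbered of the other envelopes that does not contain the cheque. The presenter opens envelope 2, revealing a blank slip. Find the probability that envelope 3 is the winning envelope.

1

Condition on the true location of the cheque.
If it is in either of envelopes 1 and 4 (prior 1/4 each): the presenter would have opened envelope 3 instead, probability 0; weight (1/4)·0 = 0 each.
If it is in envelope 2 (prior 1/4): the presenter opened envelope 2, so this case is ruled out; weight (1/4)·0 = 0.
If it is in envelope 3 (prior 1/4): envelope 2 is the highest-numbered option available, probability 1; weight (1/4)·1 = 1/4.
The weights sum to 1/4.
So P(the cheque in envelope 3 | the presenter opened envelope 2) = (1/4) / (1/4) = 1.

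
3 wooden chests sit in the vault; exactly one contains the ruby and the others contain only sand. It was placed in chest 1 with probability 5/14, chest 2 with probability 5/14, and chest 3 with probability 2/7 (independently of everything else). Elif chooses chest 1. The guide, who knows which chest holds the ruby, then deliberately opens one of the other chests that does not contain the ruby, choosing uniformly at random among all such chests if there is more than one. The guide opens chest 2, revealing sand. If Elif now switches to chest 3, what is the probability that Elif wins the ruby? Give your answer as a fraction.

8/13

Condition on the true location of the ruby.
If it is in chest 1 (prior 5/14): the guide has 2 equally likely choices, so probability 1/2; weight (5/14)·(1/2) = 5/28.
If it is in chest 2 (prior 5/14): the guide opened chest 2, so this case is ruled out; weight (5/14)·0 = 0.
If it is in chest 3 (prior 2/7): the guide has no choice, probability 1; weight (2/7)·1 = 2/7.
The weights sum to 13/28.
So P(the ruby in chest 3 | the guide opened chest 2) = (2/7) / (13/28) = 8/13.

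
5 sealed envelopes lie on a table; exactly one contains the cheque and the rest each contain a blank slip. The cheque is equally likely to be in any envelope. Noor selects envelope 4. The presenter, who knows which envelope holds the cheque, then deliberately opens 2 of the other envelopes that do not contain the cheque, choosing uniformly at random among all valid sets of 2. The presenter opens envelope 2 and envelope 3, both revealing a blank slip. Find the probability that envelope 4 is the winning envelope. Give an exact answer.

1/5

Apply Bayes' rule, conditioning on where the cheque actually is.
If it is in either of envelopes 1 and 5 (prior 1/5 each): the presenter has 3 equally likely choices, so probability 1/3; weight (1/5)·(1/3) = 1/15 each.
If it is in either of envelopes 2 and 3 (prior 1/5 each): that envelope was opened and seen not to hold the prize — ruled out; weight (1/5)·0 = 0 each.
If it is in envelope 4 (prior 1/5): the presenter has 6 equally likely choices, so probability 1/6; weight (1/5)·(1/6) = 1/30.
The weights sum to 1/6.
So P(the cheque in envelope 4 | the presenter opened envelope 2 and envelope 3) = (1/30) / (1/6) = 1/5.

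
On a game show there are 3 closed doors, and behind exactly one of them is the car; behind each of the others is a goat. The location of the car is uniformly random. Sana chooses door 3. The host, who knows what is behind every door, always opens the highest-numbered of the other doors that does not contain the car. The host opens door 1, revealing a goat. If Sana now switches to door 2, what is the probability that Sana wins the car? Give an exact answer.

Condition on the true location of the car.
If it is behind door 1 (prior 1/3): the host opened door 1, so this case is ruled out; weight (1/3)·0 = 0.
If it is behind door 2 (prior 1/3): door 1 is the highest-numbered option available, probability 1; weight (1/3)·1 = 1/3.
If it is behind door 3 (prior 1/3): the host would have opened door 2 instead, probability 0; weight (1/3)·0 = 0.
The weights sum to 1/3.
So P(the car behind door 2 | the host opened door 1) = (1/3) / (1/3) = 1.

1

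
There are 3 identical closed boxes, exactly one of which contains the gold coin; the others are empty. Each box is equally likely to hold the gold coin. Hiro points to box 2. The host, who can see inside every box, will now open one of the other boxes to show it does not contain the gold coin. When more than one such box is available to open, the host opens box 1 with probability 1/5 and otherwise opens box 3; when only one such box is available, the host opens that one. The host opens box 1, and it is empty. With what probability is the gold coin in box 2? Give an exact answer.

1/6

Apply Bayes' rule, conditioning on where the gold coin actually is.
If it is in box 1 (prior 1/3): the host opened box 1, so this case is ruled out; weight (1/3)·0 = 0.
If it is in box 2 (prior 1/3): box 1 is available, opened with probability 1/5; weight (1/3)·(1/5) = 1/15.
If it is in box 3 (prior 1/3): only box 1 is available, probability 1; weight (1/3)·1 = 1/3.
The weights sum to 2/5.
So P(the gold coin in box 2 | the host opened box 1) = (1/15) / (2/5) = 1/6.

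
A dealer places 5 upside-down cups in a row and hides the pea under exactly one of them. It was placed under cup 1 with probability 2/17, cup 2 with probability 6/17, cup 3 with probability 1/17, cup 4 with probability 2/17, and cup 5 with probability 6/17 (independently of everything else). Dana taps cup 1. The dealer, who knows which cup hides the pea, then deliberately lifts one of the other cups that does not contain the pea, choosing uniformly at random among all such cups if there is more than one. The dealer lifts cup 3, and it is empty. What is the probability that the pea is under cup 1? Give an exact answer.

3/31

Apply Bayes' rule, conditioning on where the pea actually is.
If it is under cup 1 (prior 2/17): the dealer has 4 equally likely choices, so probability 1/4; weight (2/17)·(1/4) = 1/34.
If it is under either of cups 2 and 5 (prior 6/17 each): the dealer has 3 equally likely choices, so probability 1/3; weight (6/17)·(1/3) = 2/17 each.
If it is under cup 3 (prior 1/17): the dealer opened cup 3, so this case is ruled out; weight (1/17)·0 = 0.
If it is under cup 4 (prior 2/17): the dealer has 3 equally likely choices, so probability 1/3; weight (2/17)·(1/3) = 2/51.
The weights sum to 31/102.
So P(the pea under cup 1 | the dealer opened cup 3) = (1/34) / (31/102) = 3/31.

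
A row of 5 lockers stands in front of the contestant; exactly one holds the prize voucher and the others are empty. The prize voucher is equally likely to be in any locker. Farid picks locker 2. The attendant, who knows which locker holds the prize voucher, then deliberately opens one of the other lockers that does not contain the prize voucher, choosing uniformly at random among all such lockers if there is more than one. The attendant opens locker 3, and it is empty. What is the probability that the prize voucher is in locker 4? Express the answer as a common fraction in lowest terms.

4/15

Consider each possible location of the prize voucher in turn.
If it is in any of lockers 1, 4, and 5 (prior 1/5 each): the attendant has 3 equally likely choices, so probability 1/3; weight (1/5)·(1/3) = 1/15 each.
If it is in locker 2 (prior 1/5): the attendant has 4 equally likely choices, so probability 1/4; weight (1/5)·(1/4) = 1/20.
If it is in locker 3 (prior 1/5): the attendant opened locker 3, so this case is ruled out; weight (1/5)·0 = 0.
The weights sum to 1/4.
So P(the prize voucher in locker 4 | the attendant opened locker 3) = (1/15) / (1/4) = 4/15.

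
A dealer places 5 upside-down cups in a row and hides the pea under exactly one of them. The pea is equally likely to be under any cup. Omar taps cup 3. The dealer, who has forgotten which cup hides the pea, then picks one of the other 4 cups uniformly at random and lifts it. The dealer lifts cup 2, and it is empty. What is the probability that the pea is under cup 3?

1/4

Apply Bayes' rule, conditioning on where the pea actually is.
If it is under any of cups 1, 3, 4, and 5 (prior 1/5 each): the dealer picks cup 2 with probability 1/4 regardless, and it is not the prize; weight (1/5)·(1/4) = 1/20 each.
If it is under cup 2 (prior 1/5): the dealer opened cup 2, so this case is ruled out; weight (1/5)·0 = 0.
The weights sum to 1/5.
So P(the pea under cup 3 | the dealer opened cup 2) = (1/20) / (1/5) = 1/4.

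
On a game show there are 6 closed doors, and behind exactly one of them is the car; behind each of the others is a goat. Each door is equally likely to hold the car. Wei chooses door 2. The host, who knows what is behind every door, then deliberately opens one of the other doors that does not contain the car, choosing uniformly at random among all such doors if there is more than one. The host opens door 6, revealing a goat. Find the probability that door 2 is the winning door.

Condition on the true location of the car.
If it is behind any of doors 1, 3, 4, and 5 (prior 1/6 each): the host has 4 equally likely choices, so probability 1/4; weight (1/6)·(1/4) = 1/24 each.
If it is behind door 2 (prior 1/6): the host has 5 equally likely choices, so probability 1/5; weight (1/6)·(1/5) = 1/30.
If it is behind door 6 (prior 1/6): the host opened door 6, so this case is ruled out; weight (1/6)·0 = 0.
The weights sum to 1/5.
So P(the car behind door 2 | the host opened door 6) = (1/30) / (1/5) = 1/6.

1/6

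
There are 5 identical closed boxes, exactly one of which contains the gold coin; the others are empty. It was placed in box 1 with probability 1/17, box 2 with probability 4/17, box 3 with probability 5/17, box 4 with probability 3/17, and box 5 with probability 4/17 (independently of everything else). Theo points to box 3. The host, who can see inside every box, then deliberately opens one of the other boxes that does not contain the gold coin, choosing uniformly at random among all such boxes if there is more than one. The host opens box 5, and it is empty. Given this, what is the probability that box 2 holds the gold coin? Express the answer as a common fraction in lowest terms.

Condition on the true location of the gold coin.
If it is in box 1 (prior 1/17): the host has 3 equally likely choices, so probability 1/3; weight (1/17)·(1/3) = 1/51.
If it is in box 2 (prior 4/17): the host has 3 equally likely choices, so probability 1/3; weight (4/17)·(1/3) = 4/51.
If it is in box 3 (prior 5/17): the host has 4 equally likely choices, so probability 1/4; weight (5/17)·(1/4) = 5/68.
If it is in box 4 (prior 3/17): the host has 3 equally likely choices, so probability 1/3; weight (3/17)·(1/3) = 1/17.
If it is in box 5 (prior 4/17): the host opened box 5, so this case is ruled out; weight (4/17)·0 = 0.
The weights sum to 47/204.
So P(the gold coin in box 2 | the host opened box 5) = (4/51) / (47/204) = 16/47.

16/47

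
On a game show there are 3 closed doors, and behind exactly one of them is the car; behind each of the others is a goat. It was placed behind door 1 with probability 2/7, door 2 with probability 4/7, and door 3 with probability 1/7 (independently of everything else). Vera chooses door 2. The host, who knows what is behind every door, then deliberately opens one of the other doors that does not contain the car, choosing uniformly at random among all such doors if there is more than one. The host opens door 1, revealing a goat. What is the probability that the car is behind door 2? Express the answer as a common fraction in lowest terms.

Consider each possible location of the car in turn.
If it is behind door 1 (prior 2/7): the host opened door 1, so this case is ruled out; weight (2/7)·0 = 0.
If it is behind door 2 (prior 4/7): the host has 2 equally likely choices, so probability 1/2; weight (4/7)·(1/2) = 2/7.
If it is behind door 3 (prior 1/7): the host has no choice, probability 1; weight (1/7)·1 = 1/7.
The weights sum to 3/7.
So P(the car behind door 2 | the host opened door 1) = (2/7) / (3/7) = 2/3.

2/3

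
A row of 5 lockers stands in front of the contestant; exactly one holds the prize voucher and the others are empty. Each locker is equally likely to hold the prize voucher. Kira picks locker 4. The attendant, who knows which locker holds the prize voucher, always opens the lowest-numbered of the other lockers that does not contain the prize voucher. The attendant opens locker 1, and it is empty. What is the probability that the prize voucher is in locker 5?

Apply Bayes' rule, conditioning on where the prize voucher actually is.
If it is in locker 1 (prior 1/5): the attendant opened locker 1, so this case is ruled out; weight (1/5)·0 = 0.
If it is in any of lockers 2, 3, 4, and 5 (prior 1/5 each): locker 1 is the lowest-numbered option available, probability 1; weight (1/5)·1 = 1/5 each.
The weights sum to 4/5.
So P(the prize voucher in locker 5 | the attendant opened locker 1) = (1/5) / (4/5) = 1/4.

1/4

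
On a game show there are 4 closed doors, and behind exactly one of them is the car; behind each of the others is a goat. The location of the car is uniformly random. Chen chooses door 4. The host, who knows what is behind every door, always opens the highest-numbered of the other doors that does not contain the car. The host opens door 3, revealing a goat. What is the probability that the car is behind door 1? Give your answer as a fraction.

1/3

Consider each possible location of the car in turn.
If it is behind any of doors 1, 2, and 4 (prior 1/4 each): door 3 is the highest-numbered option available, probability 1; weight (1/4)·1 = 1/4 each.
If it is behind door 3 (prior 1/4): the host opened door 3, so this case is ruled out; weight (1/4)·0 = 0.
The weights sum to 3/4.
So P(the car behind door 1 | the host opened door 3) = (1/4) / (3/4) = 1/3.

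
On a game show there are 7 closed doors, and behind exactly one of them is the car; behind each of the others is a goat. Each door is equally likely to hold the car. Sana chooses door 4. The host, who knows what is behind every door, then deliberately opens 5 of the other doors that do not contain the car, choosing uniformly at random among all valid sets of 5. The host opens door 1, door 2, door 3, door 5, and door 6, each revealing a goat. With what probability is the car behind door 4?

1/7

Condition on the true location of the car.
If it is behind any of doors 1, 2, 3, 5, and 6 (prior 1/7 each): that door was opened and seen not to hold the prize — ruled out; weight (1/7)·0 = 0 each.
If it is behind door 4 (prior 1/7): the host has 6 equally likely choices, so probability 1/6; weight (1/7)·(1/6) = 1/42.
If it is behind door 7 (prior 1/7): the host has no choice, probability 1; weight (1/7)·1 = 1/7.
The weights sum to 1/6.
So P(the car behind door 4 | the host opened door 1, door 2, door 3, door 5, and door 6) = (1/42) / (1/6) = 1/7.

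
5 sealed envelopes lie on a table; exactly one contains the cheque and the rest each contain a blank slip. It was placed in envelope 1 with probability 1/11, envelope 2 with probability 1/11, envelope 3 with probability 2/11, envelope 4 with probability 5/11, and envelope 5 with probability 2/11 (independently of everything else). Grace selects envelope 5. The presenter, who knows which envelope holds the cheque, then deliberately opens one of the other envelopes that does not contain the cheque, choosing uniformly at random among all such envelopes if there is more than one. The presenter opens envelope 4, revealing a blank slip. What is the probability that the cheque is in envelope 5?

Consider each possible location of the cheque in turn.
If it is in either of envelopes 1 and 2 (prior 1/11 each): the presenter has 3 equally likely choices, so probability 1/3; weight (1/11)·(1/3) = 1/33 each.
If it is in envelope 3 (prior 2/11): the presenter has 3 equally likely choices, so probability 1/3; weight (2/11)·(1/3) = 2/33.
If it is in envelope 4 (prior 5/11): the presenter opened envelope 4, so this case is ruled out; weight (5/11)·0 = 0.
If it is in envelope 5 (prior 2/11): the presenter has 4 equally likely choices, so probability 1/4; weight (2/11)·(1/4) = 1/22.
The weights sum to 1/6.
So P(the cheque in envelope 5 | the presenter opened envelope 4) = (1/22) / (1/6) = 3/11.

3/11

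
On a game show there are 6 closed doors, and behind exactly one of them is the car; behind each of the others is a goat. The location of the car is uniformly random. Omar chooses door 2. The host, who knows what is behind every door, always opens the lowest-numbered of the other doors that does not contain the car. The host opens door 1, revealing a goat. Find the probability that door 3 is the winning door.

Apply Bayes' rule, conditioning on where the car actually is.
If it is behind door 1 (prior 1/6): the host opened door 1, so this case is ruled out; weight (1/6)·0 = 0.
If it is behind any of doors 2, 3, 4, 5, and 6 (prior 1/6 each): door 1 is the lowest-numbered option available, probability 1; weight (1/6)·1 = 1/6 each.
The weights sum to 5/6.
So P(the car behind door 3 | the host opened door 1) = (1/6) / (5/6) = 1/5.

1/5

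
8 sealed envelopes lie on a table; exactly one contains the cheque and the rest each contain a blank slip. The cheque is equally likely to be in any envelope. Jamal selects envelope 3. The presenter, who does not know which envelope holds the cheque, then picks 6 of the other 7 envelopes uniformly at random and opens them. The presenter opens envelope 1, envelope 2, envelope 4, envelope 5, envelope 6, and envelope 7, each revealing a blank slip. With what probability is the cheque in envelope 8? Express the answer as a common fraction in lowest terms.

1/2

Because the presenter chose which envelopes to open without knowing where the cheque is, the choice is independent of the prize location. Learning that none of the 6 opened envelopes holds the cheque simply rules out those 6 locations and leaves the remaining 2 envelopes still equally likely by symmetry.
So P(the cheque in envelope 8) = 1/2.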